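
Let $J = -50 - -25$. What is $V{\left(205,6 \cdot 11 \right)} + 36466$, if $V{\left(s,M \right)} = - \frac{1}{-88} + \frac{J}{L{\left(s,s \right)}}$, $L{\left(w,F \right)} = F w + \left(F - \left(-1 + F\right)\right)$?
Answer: $\frac{67430905017}{1849144} \approx 36466.0$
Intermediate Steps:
$J = -25$ ($J = -50 + 25 = -25$)
$L{\left(w,F \right)} = 1 + F w$ ($L{\left(w,F \right)} = F w + 1 = 1 + F w$)
$V{\left(s,M \right)} = \frac{1}{88} - \frac{25}{1 + s^{2}}$ ($V{\left(s,M \right)} = - \frac{1}{-88} - \frac{25}{1 + s s} = \left(-1\right) \left(- \frac{1}{88}\right) - \frac{25}{1 + s^{2}} = \frac{1}{88} - \frac{25}{1 + s^{2}}$)
$V{\left(205,6 \cdot 11 \right)} + 36466 = \frac{-2199 + 205^{2}}{88 \left(1 + 205^{2}\right)} + 36466 = \frac{-2199 + 42025}{88 \left(1 + 42025\right)} + 36466 = \frac{1}{88} \cdot \frac{1}{42026} \cdot 39826 + 36466 = \frac{19913}{1849144} + 36466 = \frac{67430905017}{1849144}$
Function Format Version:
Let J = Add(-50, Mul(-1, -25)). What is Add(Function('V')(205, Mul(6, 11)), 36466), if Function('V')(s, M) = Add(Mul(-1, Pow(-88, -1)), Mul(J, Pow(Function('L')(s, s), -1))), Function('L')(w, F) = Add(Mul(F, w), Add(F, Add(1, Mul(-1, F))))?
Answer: Rational(67430905017, 1849144) ≈ 36466.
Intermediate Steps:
J = -25 (J = Add(-50, 25) = -25)
Function('L')(w, F) = Add(1, Mul(F, w)) (Function('L')(w, F) = Add(Mul(F, w), 1) = Add(1, Mul(F, w)))
Function('V')(s, M) = Add(Rational(1, 88), Mul(-25, Pow(Add(1, Pow(s, 2)), -1))) (Function('V')(s, M) = Add(Mul(-1, Pow(-88, -1)), Mul(-25, Pow(Add(1, Mul(s, s)), -1))) = Add(Mul(-1, Rational(-1, 88)), Mul(-25, Pow(Add(1, Pow(s, 2)), -1))) = Add(Rational(1, 88), Mul(-25, Pow(Add(1, Pow(s, 2)), -1))))
Add(Function('V')(205, Mul(6, 11)), 36466) = Add(Mul(Rational(1, 88), Pow(Add(1, Pow(205, 2)), -1), Add(-2199, Pow(205, 2))), 36466) = Add(Mul(Rational(1, 88), Pow(Add(1, 42025), -1), Add(-2199, 42025)), 36466) = Add(Mul(Rational(1, 88), Pow(42026, -1), 39826), 36466) = Add(Mul(Rational(1, 88), Rational(1, 42026), 39826), 36466) = Add(Rational(19913, 1849144), 36466) = Rational(67430905017, 1849144)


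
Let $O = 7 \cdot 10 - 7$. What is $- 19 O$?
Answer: $-1197$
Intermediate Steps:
$O = 63$ ($O = 70 - 7 = 63$)
$- 19 O = \left(-19\right) 63 = -1197$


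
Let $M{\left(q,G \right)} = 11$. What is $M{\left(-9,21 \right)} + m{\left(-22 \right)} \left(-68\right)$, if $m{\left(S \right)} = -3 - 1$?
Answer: $283$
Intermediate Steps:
$m{\left(S \right)} = -4$
$M{\left(-9,21 \right)} + m{\left(-22 \right)} \left(-68\right) = 11 - -272 = 11 + 272 = 283$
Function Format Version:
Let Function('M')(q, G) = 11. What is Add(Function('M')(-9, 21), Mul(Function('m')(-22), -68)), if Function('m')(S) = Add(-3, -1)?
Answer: 283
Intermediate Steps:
Function('m')(S) = -4
Add(Function('M')(-9, 21), Mul(Function('m')(-22), -68)) = Add(11, Mul(-4, -68)) = Add(11, 272) = 283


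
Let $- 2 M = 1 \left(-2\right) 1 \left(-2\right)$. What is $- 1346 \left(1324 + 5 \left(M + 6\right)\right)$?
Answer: $-1809024$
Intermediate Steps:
$M = -2$ ($M = - \frac{1 \left(-2\right) 1 \left(-2\right)}{2} = - \frac{\left(-2\right) \left(-2\right)}{2} = \left(- \frac{1}{2}\right) 4 = -2$)
$- 1346 \left(1324 + 5 \left(M + 6\right)\right) = - 1346 \left(1324 + 5 \left(-2 + 6\right)\right) = - 1346 \left(1324 + 5 \cdot 4\right) = - 1346 \left(1324 + 20\right) = \left(-1346\right) 1344 = -1809024$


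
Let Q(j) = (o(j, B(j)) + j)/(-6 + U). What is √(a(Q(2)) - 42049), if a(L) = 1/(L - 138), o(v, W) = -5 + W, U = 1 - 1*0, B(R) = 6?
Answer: I*√2243777074/231 ≈ 205.06*I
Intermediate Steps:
U = 1 (U = 1 + 0 = 1)
Q(j) = -⅕ - j/5 (Q(j) = ((-5 + 6) + j)/(-6 + 1) = (1 + j)/(-5) = (1 + j)*(-⅕) = -⅕ - j/5)
a(L) = 1/(-138 + L)
√(a(Q(2)) - 42049) = √(1/(-138 + (-⅕ - ⅕*2)) - 42049) = √(1/(-138 + (-⅕ - ⅖)) - 42049) = √(1/(-138 - ⅗) - 42049) = √(1/(-693/5) - 42049) = √(-5/693 - 42049) = √(-29139962/693) = I*√2243777074/231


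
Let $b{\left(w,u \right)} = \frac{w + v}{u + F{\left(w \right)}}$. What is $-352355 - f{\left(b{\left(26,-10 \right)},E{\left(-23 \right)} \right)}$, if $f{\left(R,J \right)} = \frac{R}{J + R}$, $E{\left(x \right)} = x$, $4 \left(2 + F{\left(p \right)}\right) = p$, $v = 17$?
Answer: $- \frac{119448431}{339} \approx -3.5236 \cdot 10^{5}$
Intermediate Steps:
$F{\left(p \right)} = -2 + \frac{p}{4}$
$b{\left(w,u \right)} = \frac{17 + w}{-2 + u + \frac{w}{4}}$ ($b{\left(w,u \right)} = \frac{w + 17}{u + \left(-2 + \frac{w}{4}\right)} = \frac{17 + w}{-2 + u + \frac{w}{4}}$)
$-352355 - f{\left(b{\left(26,-10 \right)},E{\left(-23 \right)} \right)} = -352355 - \frac{4 \frac{1}{-8 + 26 + 4 \left(-10\right)} \left(17 + 26\right)}{-23 + \frac{4 \left(17 + 26\right)}{-8 + 26 + 4 \left(-10\right)}} = -352355 - \frac{4 \frac{1}{-8 + 26 - 40} \cdot 43}{-23 + 4 \frac{1}{-8 + 26 - 40} \cdot 43} = -352355 - \frac{4 \frac{1}{-22} \cdot 43}{-23 + 4 \frac{1}{-22} \cdot 43} = -352355 - \frac{4 \left(- \frac{1}{22}\right) 43}{-23 + 4 \left(- \frac{1}{22}\right) 43} = -352355 - - \frac{86}{11 \left(-23 - \frac{86}{11}\right)} = -352355 - - \frac{86}{11 \left(- \frac{339}{11}\right)} = -352355 - \left(- \frac{86}{11}\right) \left(- \frac{11}{339}\right) = -352355 - \frac{86}{339} = - \frac{119448431}{339}$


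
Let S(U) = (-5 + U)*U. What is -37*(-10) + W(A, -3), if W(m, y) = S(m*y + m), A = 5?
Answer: 520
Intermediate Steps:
S(U) = U*(-5 + U)
W(m, y) = (m + m*y)*(-5 + m + m*y) (W(m, y) = (m*y + m)*(-5 + (m*y + m)) = (m + m*y)*(-5 + (m + m*y)) = (m + m*y)*(-5 + m + m*y))
-37*(-10) + W(A, -3) = -37*(-10) + 5*(1 - 3)*(-5 + 5*(1 - 3)) = 370 + 5*(-2)*(-5 + 5*(-2)) = 370 + 5*(-2)*(-5 - 10) = 370 + 5*(-2)*(-15) = 370 + 150 = 520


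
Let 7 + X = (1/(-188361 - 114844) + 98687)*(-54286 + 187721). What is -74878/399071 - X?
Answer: -318673705573681518239/24200064511 ≈ -1.3168e+10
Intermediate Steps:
X = 798538870449471/60641 (X = -7 + (1/(-188361 - 114844) + 98687)*(-54286 + 187721) = -7 + (1/(-303205) + 98687)*133435 = -7 + (-1/303205 + 98687)*133435 = -7 + (29922391834/303205)*133435 = -7 + 798538870873958/60641 = 798538870449471/60641 ≈ 1.3168e+10)
-74878/399071 - X = -74878/399071 - 1*798538870449471/60641 = -74878*1/399071 - 798538870449471/60641 = -74878/399071 - 798538870449471/60641 = -318673705573681518239/24200064511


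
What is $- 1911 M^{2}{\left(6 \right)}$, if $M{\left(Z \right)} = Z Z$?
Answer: $-2476656$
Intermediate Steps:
$M{\left(Z \right)} = Z^{2}$
$- 1911 M^{2}{\left(6 \right)} = - 1911 \left(6^{2}\right)^{2} = - 1911 \cdot 36^{2} = \left(-1911\right) 1296 = -2476656$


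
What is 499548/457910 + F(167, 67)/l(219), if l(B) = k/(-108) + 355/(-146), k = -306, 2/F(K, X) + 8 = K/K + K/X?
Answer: -40459803/3042354040 ≈ -0.013299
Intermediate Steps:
F(K, X) = 2/(-7 + K/X) (F(K, X) = 2/(-8 + (K/K + K/X)) = 2/(-8 + (1 + K/X)) = 2/(-7 + K/X))
l(B) = 88/219 (l(B) = -306/(-108) + 355/(-146) = -306*(-1/108) + 355*(-1/146) = 17/6 - 355/146 = 88/219)
499548/457910 + F(167, 67)/l(219) = 499548/457910 + (2*67/(167 - 7*67))/(88/219) = 499548*(1/457910) + (2*67/(167 - 469))*(219/88) = 249774/228955 + (2*67/(-302))*(219/88) = 249774/228955 + (2*67*(-1/302))*(219/88) = 249774/228955 - 67/151*219/88 = 249774/228955 - 14673/13288 = -40459803/3042354040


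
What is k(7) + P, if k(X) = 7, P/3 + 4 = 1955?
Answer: 5860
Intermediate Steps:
P = 5853 (P = -12 + 3*1955 = -12 + 5865 = 5853)
k(7) + P = 7 + 5853 = 5860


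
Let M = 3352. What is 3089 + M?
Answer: 6441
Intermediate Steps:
3089 + M = 3089 + 3352 = 6441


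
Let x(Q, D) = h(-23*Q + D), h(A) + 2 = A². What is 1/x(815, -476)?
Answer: 1/369446839 ≈ 2.7067e-9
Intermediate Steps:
h(A) = -2 + A²
x(Q, D) = -2 + (D - 23*Q)² (x(Q, D) = -2 + (-23*Q + D)² = -2 + (D - 23*Q)²)
1/x(815, -476) = 1/(-2 + (-476 - 23*815)²) = 1/(-2 + (-476 - 18745)²) = 1/(-2 + (-19221)²) = 1/(-2 + 369446841) = 1/369446839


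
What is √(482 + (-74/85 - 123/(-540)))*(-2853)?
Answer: -951*√125201005/170 ≈ -62594.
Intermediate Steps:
√(482 + (-74/85 - 123/(-540)))*(-2853) = √(482 + (-74*1/85 - 123*(-1/540)))*(-2853) = √(482 + (-74/85 + 41/180))*(-2853) = √(482 - 1967/3060)*(-2853) = √(1472953/3060)*(-2853) = (√125201005/510)*(-2853) = -951*√125201005/170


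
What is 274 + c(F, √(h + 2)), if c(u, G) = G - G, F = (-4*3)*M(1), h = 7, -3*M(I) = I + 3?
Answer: 274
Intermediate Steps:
M(I) = -1 - I/3 (M(I) = -(I + 3)/3 = -(3 + I)/3 = -1 - I/3)
F = 16 (F = (-4*3)*(-1 - ⅓*1) = -12*(-1 - ⅓) = -12*(-4/3) = 16)
c(u, G) = 0
274 + c(F, √(h + 2)) = 274 + 0 = 274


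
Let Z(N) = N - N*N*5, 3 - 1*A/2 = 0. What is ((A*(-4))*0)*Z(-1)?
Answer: 0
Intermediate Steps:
A = 6 (A = 6 - 2*0 = 6 + 0 = 6)
Z(N) = N - 5*N² (Z(N) = N - N²*5 = N - 5*N²)
((A*(-4))*0)*Z(-1) = ((6*(-4))*0)*(-(1 - 5*(-1))) = (-24*0)*(-(1 + 5)) = 0*(-1*6) = 0*(-6) = 0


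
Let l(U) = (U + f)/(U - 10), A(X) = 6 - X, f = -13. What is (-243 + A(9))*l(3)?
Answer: -2460/7 ≈ -351.43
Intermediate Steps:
l(U) = (-13 + U)/(-10 + U) (l(U) = (U - 13)/(U - 10) = (-13 + U)/(-10 + U))
(-243 + A(9))*l(3) = (-243 + (6 - 1*9))*((-13 + 3)/(-10 + 3)) = (-243 + (6 - 9))*(-10/(-7)) = (-243 - 3)*(-1/7*(-10)) = -246*10/7 = -2460/7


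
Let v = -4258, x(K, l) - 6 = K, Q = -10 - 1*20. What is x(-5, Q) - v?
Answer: 4259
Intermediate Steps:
Q = -30 (Q = -10 - 20 = -30)
x(K, l) = 6 + K
x(-5, Q) - v = (6 - 5) - 1*(-4258) = 1 + 4258 = 4259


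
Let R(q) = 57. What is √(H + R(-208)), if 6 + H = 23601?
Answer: 18*√73 ≈ 153.79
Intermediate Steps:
H = 23595 (H = -6 + 23601 = 23595)
√(H + R(-208)) = √(23595 + 57) = √23652 = 18*√73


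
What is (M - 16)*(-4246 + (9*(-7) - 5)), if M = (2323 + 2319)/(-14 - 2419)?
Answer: 62653660/811 ≈ 77255.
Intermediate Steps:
M = -4642/2433 (M = 4642/(-2433) = 4642*(-1/2433) = -4642/2433 ≈ -1.9079)
(M - 16)*(-4246 + (9*(-7) - 5)) = (-4642/2433 - 16)*(-4246 + (9*(-7) - 5)) = -43570*(-4246 + (-63 - 5))/2433 = -43570*(-4246 - 68)/2433 = -43570/2433*(-4314) = 62653660/811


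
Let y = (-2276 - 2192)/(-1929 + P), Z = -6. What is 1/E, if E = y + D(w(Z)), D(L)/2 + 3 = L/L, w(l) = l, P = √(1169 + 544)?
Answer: -1564635/2630524 - 1117*√1713/2630524 ≈ -0.61237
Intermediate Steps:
P = √1713 ≈ 41.388
y = -4468/(-1929 + √1713) (y = (-2276 - 2192)/(-1929 + √1713) = -4468/(-1929 + √1713) ≈ 2.3670)
D(L) = -4 (D(L) = -6 + 2*(L/L) = -6 + 2*1 = -6 + 2 = -4)
E = -521545/309944 + 1117*√1713/929832 (E = (718231/309944 + 1117*√1713/929832) - 4 = -521545/309944 + 1117*√1713/929832 ≈ -1.6330)
1/E = 1/(-521545/309944 + 1117*√1713/929832)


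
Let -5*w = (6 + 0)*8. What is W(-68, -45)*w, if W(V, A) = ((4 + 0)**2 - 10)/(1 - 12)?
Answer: 288/55 ≈ 5.2364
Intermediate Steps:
w = -48/5 (w = -(6 + 0)*8/5 = -6*8/5 = -1/5*48 = -48/5 ≈ -9.6000)
W(V, A) = -6/11 (W(V, A) = (4**2 - 10)/(-11) = (16 - 10)*(-1/11) = 6*(-1/11) = -6/11)
W(-68, -45)*w = -6/11*(-48/5) = 288/55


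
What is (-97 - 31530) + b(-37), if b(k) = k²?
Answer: -30258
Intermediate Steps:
(-97 - 31530) + b(-37) = (-97 - 31530) + (-37)² = -31627 + 1369 = -30258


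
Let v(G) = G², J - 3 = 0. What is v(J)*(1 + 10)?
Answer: 99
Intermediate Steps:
J = 3 (J = 3 + 0 = 3)
v(J)*(1 + 10) = 3²*(1 + 10) = 9*11 = 99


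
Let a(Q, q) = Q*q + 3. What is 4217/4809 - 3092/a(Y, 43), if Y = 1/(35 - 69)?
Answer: -505311749/283731 ≈ -1781.0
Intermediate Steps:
Y = -1/34 (Y = 1/(-34) = -1/34 ≈ -0.029412)
a(Q, q) = 3 + Q*q
4217/4809 - 3092/a(Y, 43) = 4217/4809 - 3092/(3 - 1/34*43) = 4217*(1/4809) - 3092/(3 - 43/34) = 4217/4809 - 3092/59/34 = 4217/4809 - 3092*34/59 = 4217/4809 - 105128/59 = -505311749/283731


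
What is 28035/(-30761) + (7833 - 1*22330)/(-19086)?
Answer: -89133793/587104446 ≈ -0.15182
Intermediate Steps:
28035/(-30761) + (7833 - 1*22330)/(-19086) = 28035*(-1/30761) + (7833 - 22330)*(-1/19086) = -28035/30761 - 14497*(-1/19086) = -28035/30761 + 14497/19086 = -89133793/587104446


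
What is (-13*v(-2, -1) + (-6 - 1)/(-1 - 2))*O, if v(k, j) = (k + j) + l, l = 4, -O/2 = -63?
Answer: -1344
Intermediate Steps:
O = 126 (O = -2*(-63) = 126)
v(k, j) = 4 + j + k (v(k, j) = (k + j) + 4 = (j + k) + 4 = 4 + j + k)
(-13*v(-2, -1) + (-6 - 1)/(-1 - 2))*O = (-13*(4 - 1 - 2) + (-6 - 1)/(-1 - 2))*126 = (-13*1 - 7/(-3))*126 = (-13 - 7*(-1/3))*126 = (-13 + 7/3)*126 = -32/3*126 = -1344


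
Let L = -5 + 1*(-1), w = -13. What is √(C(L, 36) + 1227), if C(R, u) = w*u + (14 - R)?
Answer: √779 ≈ 27.911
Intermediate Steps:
L = -6 (L = -5 - 1 = -6)
C(R, u) = 14 - R - 13*u (C(R, u) = -13*u + (14 - R) = 14 - R - 13*u)
√(C(L, 36) + 1227) = √((14 - 1*(-6) - 13*36) + 1227) = √((14 + 6 - 468) + 1227) = √(-448 + 1227) = √779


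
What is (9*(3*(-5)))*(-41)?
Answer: 5535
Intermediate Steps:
(9*(3*(-5)))*(-41) = (9*(-15))*(-41) = -135*(-41) = 5535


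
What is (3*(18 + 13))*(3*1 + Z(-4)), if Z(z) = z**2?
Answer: 1767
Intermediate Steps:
(3*(18 + 13))*(3*1 + Z(-4)) = (3*(18 + 13))*(3*1 + (-4)**2) = (3*31)*(3 + 16) = 93*19 = 1767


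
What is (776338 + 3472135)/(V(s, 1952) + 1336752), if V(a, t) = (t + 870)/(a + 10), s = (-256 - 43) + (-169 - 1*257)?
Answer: 3037658195/955774858 ≈ 3.1782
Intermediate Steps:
s = -725 (s = -299 + (-169 - 257) = -299 - 426 = -725)
V(a, t) = (870 + t)/(10 + a)
(776338 + 3472135)/(V(s, 1952) + 1336752) = (776338 + 3472135)/((870 + 1952)/(10 - 725) + 1336752) = 4248473/(2822/(-715) + 1336752) = 4248473/(-1/715*2822 + 1336752) = 4248473/(-2822/715 + 1336752) = 4248473/(955774858/715) = 4248473*(715/955774858) = 3037658195/955774858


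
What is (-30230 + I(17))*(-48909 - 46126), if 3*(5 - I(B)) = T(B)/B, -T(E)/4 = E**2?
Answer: 8610836245/3 ≈ 2.8703e+9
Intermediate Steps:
T(E) = -4*E**2
I(B) = 5 + 4*B/3 (I(B) = 5 - (-4*B**2)/(3*B) = 5 - (-4)*B/3 = 5 + 4*B/3)
(-30230 + I(17))*(-48909 - 46126) = (-30230 + (5 + (4/3)*17))*(-48909 - 46126) = (-30230 + (5 + 68/3))*(-95035) = (-30230 + 83/3)*(-95035) = -90607/3*(-95035) = 8610836245/3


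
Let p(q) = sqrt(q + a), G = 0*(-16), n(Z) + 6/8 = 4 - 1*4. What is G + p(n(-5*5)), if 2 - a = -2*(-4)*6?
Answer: I*sqrt(187)/2 ≈ 6.8374*I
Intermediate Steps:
n(Z) = -3/4 (n(Z) = -3/4 + (4 - 1*4) = -3/4 + (4 - 4) = -3/4 + 0 = -3/4)
a = -46 (a = 2 - (-2*(-4))*6 = 2 - 8*6 = 2 - 1*48 = 2 - 48 = -46)
G = 0
p(q) = sqrt(-46 + q) (p(q) = sqrt(q - 46) = sqrt(-46 + q))
G + p(n(-5*5)) = 0 + sqrt(-46 - 3/4) = 0 + sqrt(-187/4) = 0 + I*sqrt(187)/2 = I*sqrt(187)/2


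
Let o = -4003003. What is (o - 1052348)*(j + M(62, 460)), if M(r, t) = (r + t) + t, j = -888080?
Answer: 4484591761398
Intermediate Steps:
M(r, t) = r + 2*t
(o - 1052348)*(j + M(62, 460)) = (-4003003 - 1052348)*(-888080 + (62 + 2*460)) = -5055351*(-888080 + (62 + 920)) = -5055351*(-888080 + 982) = -5055351*(-887098) = 4484591761398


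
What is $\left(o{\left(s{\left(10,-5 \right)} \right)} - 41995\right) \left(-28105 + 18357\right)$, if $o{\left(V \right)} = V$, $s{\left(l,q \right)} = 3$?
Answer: $409338016$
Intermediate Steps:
$\left(o{\left(s{\left(10,-5 \right)} \right)} - 41995\right) \left(-28105 + 18357\right) = \left(3 - 41995\right) \left(-28105 + 18357\right) = \left(-41992\right) \left(-9748\right) = 409338016$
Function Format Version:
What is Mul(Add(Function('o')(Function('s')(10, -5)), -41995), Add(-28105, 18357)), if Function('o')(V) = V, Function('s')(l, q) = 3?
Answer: 409338016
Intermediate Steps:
Mul(Add(Function('o')(Function('s')(10, -5)), -41995), Add(-28105, 18357)) = Mul(Add(3, -41995), Add(-28105, 18357)) = Mul(-41992, -9748) = 409338016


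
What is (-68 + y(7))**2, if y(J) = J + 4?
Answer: 3249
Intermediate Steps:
y(J) = 4 + J
(-68 + y(7))**2 = (-68 + (4 + 7))**2 = (-68 + 11)**2 = (-57)**2 = 3249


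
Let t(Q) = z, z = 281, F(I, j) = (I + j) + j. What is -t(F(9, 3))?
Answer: -281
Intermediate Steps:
F(I, j) = I + 2*j
t(Q) = 281
-t(F(9, 3)) = -1*281 = -281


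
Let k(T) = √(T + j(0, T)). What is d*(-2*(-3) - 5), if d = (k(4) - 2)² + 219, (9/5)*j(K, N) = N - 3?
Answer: 2048/9 - 4*√41/3 ≈ 219.02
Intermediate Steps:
j(K, N) = -5/3 + 5*N/9 (j(K, N) = 5*(N - 3)/9 = 5*(-3 + N)/9 = -5/3 + 5*N/9)
k(T) = √(-5/3 + 14*T/9) (k(T) = √(T + (-5/3 + 5*T/9)) = √(-5/3 + 14*T/9))
d = 219 + (-2 + √41/3)² (d = (√(-15 + 14*4)/3 - 2)² + 219 = (√(-15 + 56)/3 - 2)² + 219 = (√41/3 - 2)² + 219 = (-2 + √41/3)² + 219 = 219 + (-2 + √41/3)² ≈ 219.02)
d*(-2*(-3) - 5) = (2048/9 - 4*√41/3)*(-2*(-3) - 5) = (2048/9 - 4*√41/3)*(6 - 5) = (2048/9 - 4*√41/3)*1 = 2048/9 - 4*√41/3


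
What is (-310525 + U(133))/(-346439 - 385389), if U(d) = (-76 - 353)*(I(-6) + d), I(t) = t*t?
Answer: 191513/365914 ≈ 0.52338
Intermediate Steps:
I(t) = t**2
U(d) = -15444 - 429*d (U(d) = (-76 - 353)*((-6)**2 + d) = -429*(36 + d) = -15444 - 429*d)
(-310525 + U(133))/(-346439 - 385389) = (-310525 + (-15444 - 429*133))/(-346439 - 385389) = (-310525 + (-15444 - 57057))/(-731828) = (-310525 - 72501)*(-1/731828) = -383026*(-1/731828) = 191513/365914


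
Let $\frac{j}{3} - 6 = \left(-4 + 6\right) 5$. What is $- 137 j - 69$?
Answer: $-6645$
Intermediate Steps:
$j = 48$ ($j = 18 + 3 \left(-4 + 6\right) 5 = 18 + 3 \cdot 2 \cdot 5 = 18 + 3 \cdot 10 = 18 + 30 = 48$)
$- 137 j - 69 = \left(-137\right) 48 - 69 = -6576 - 69 = -6645$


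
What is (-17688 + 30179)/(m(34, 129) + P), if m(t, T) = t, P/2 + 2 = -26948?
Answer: -12491/53866 ≈ -0.23189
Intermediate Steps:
P = -53900 (P = -4 + 2*(-26948) = -4 - 53896 = -53900)
(-17688 + 30179)/(m(34, 129) + P) = (-17688 + 30179)/(34 - 53900) = 12491/(-53866) = 12491*(-1/53866) = -12491/53866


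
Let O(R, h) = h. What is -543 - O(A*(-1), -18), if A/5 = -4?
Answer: -525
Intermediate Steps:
A = -20 (A = 5*(-4) = -20)
-543 - O(A*(-1), -18) = -543 - 1*(-18) = -543 + 18 = -525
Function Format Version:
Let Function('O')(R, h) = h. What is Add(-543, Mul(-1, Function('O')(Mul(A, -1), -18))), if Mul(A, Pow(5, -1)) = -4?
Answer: -525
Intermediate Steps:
A = -20 (A = Mul(5, -4) = -20)
Add(-543, Mul(-1, Function('O')(Mul(A, -1), -18))) = Add(-543, Mul(-1, -18)) = Add(-543, 18) = -525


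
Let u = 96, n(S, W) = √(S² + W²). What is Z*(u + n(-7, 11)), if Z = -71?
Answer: -6816 - 71*√170 ≈ -7741.7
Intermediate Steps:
Z*(u + n(-7, 11)) = -71*(96 + √((-7)² + 11²)) = -71*(96 + √(49 + 121)) = -71*(96 + √170) = -6816 - 71*√170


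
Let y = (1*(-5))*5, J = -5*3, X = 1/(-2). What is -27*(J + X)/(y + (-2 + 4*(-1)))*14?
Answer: -189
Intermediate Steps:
X = -1/2 ≈ -0.50000
J = -15
y = -25 (y = -5*5 = -25)
-27*(J + X)/(y + (-2 + 4*(-1)))*14 = -27*(-15 - 1/2)/(-25 + (-2 + 4*(-1)))*14 = -(-837)/(2*(-25 + (-2 - 4)))*14 = -(-837)/(2*(-25 - 6))*14 = -(-837)/(2*(-31))*14 = -(-837)*(-1)/(2*31)*14 = -27*1/2*14 = -27/2*14 = -189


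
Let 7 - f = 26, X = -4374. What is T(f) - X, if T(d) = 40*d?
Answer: 3614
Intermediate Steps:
f = -19 (f = 7 - 1*26 = 7 - 26 = -19)
T(f) - X = 40*(-19) - 1*(-4374) = -760 + 4374 = 3614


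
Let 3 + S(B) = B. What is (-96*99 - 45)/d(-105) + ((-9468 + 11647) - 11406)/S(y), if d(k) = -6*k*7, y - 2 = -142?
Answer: 4369507/70070 ≈ 62.359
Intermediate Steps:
y = -140 (y = 2 - 142 = -140)
S(B) = -3 + B
d(k) = -42*k
(-96*99 - 45)/d(-105) + ((-9468 + 11647) - 11406)/S(y) = (-96*99 - 45)/((-42*(-105))) + ((-9468 + 11647) - 11406)/(-3 - 140) = (-9504 - 45)/4410 + (2179 - 11406)/(-143) = -9549*1/4410 - 9227*(-1/143) = -1061/490 + 9227/143 = 4369507/70070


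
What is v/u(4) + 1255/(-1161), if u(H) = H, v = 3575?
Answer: 4145555/4644 ≈ 892.67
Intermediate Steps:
v/u(4) + 1255/(-1161) = 3575/4 + 1255/(-1161) = 3575*(¼) + 1255*(-1/1161) = 3575/4 - 1255/1161 = 4145555/4644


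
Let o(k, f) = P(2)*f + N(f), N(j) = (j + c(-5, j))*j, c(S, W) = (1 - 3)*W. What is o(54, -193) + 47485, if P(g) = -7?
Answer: 11587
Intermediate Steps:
c(S, W) = -2*W
N(j) = -j² (N(j) = (j - 2*j)*j = (-j)*j = -j²)
o(k, f) = -f² - 7*f (o(k, f) = -7*f - f² = -f² - 7*f)
o(54, -193) + 47485 = -193*(-7 - 1*(-193)) + 47485 = -193*(-7 + 193) + 47485 = -193*186 + 47485 = -35898 + 47485 = 11587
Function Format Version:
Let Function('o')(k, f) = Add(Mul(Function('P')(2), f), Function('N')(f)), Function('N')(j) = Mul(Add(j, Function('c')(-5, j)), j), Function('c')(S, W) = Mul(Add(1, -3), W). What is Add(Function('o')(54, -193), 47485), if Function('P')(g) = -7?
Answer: 11587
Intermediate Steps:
Function('c')(S, W) = Mul(-2, W)
Function('N')(j) = Mul(-1, Pow(j, 2)) (Function('N')(j) = Mul(Add(j, Mul(-2, j)), j) = Mul(Mul(-1, j), j) = Mul(-1, Pow(j, 2)))
Function('o')(k, f) = Add(Mul(-1, Pow(f, 2)), Mul(-7, f)) (Function('o')(k, f) = Add(Mul(-7, f), Mul(-1, Pow(f, 2))) = Add(Mul(-1, Pow(f, 2)), Mul(-7, f)))
Add(Function('o')(54, -193), 47485) = Add(Mul(-193, Add(-7, Mul(-1, -193))), 47485) = Add(Mul(-193, Add(-7, 193)), 47485) = Add(Mul(-193, 186), 47485) = Add(-35898, 47485) = 11587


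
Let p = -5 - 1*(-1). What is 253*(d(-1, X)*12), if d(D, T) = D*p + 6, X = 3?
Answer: 30360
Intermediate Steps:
p = -4 (p = -5 + 1 = -4)
d(D, T) = 6 - 4*D (d(D, T) = D*(-4) + 6 = -4*D + 6 = 6 - 4*D)
253*(d(-1, X)*12) = 253*((6 - 4*(-1))*12) = 253*((6 + 4)*12) = 253*(10*12) = 253*120 = 30360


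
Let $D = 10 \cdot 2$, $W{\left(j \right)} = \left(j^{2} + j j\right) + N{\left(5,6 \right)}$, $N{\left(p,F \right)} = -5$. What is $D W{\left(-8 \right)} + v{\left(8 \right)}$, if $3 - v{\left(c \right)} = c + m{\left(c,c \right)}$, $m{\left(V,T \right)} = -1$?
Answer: $2456$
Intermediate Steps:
$v{\left(c \right)} = 4 - c$ ($v{\left(c \right)} = 3 - \left(c - 1\right) = 3 - \left(-1 + c\right) = 4 - c$)
$W{\left(j \right)} = -5 + 2 j^{2}$ ($W{\left(j \right)} = \left(j^{2} + j j\right) - 5 = \left(j^{2} + j^{2}\right) - 5 = 2 j^{2} - 5 = -5 + 2 j^{2}$)
$D = 20$
$D W{\left(-8 \right)} + v{\left(8 \right)} = 20 \left(-5 + 2 \left(-8\right)^{2}\right) + \left(4 - 8\right) = 20 \left(-5 + 2 \cdot 64\right) + \left(4 - 8\right) = 20 \left(-5 + 128\right) - 4 = 20 \cdot 123 - 4 = 2460 - 4 = 2456$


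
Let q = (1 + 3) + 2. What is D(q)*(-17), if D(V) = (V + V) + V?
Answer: -306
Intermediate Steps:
q = 6 (q = 4 + 2 = 6)
D(V) = 3*V (D(V) = 2*V + V = 3*V)
D(q)*(-17) = (3*6)*(-17) = 18*(-17) = -306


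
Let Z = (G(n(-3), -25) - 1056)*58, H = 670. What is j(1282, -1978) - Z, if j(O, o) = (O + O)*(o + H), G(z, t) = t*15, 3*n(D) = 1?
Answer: -3270714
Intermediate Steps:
n(D) = 1/3 (n(D) = (1/3)*1 = 1/3)
G(z, t) = 15*t
j(O, o) = 2*O*(670 + o) (j(O, o) = (O + O)*(o + 670) = (2*O)*(670 + o) = 2*O*(670 + o))
Z = -82998 (Z = (15*(-25) - 1056)*58 = (-375 - 1056)*58 = -1431*58 = -82998)
j(1282, -1978) - Z = 2*1282*(670 - 1978) - 1*(-82998) = 2*1282*(-1308) + 82998 = -3353712 + 82998 = -3270714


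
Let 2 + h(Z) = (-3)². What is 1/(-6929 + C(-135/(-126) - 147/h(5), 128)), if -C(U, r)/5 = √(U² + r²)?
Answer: -1358084/9327936411 + 70*√3289105/9327936411 ≈ -0.00013198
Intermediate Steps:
h(Z) = 7 (h(Z) = -2 + (-3)² = -2 + 9 = 7)
C(U, r) = -5*√(U² + r²)
1/(-6929 + C(-135/(-126) - 147/h(5), 128)) = 1/(-6929 - 5*√((-135/(-126) - 147/7)² + 128²)) = 1/(-6929 - 5*√((-135*(-1/126) - 147*⅐)² + 16384)) = 1/(-6929 - 5*√((15/14 - 21)² + 16384)) = 1/(-6929 - 5*√((-279/14)² + 16384)) = 1/(-6929 - 5*√(77841/196 + 16384)) = 1/(-6929 - 5*√3289105/14)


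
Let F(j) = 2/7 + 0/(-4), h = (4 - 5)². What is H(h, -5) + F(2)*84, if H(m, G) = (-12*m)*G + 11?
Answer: 95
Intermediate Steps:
h = 1 (h = (-1)² = 1)
F(j) = 2/7 (F(j) = 2*(⅐) + 0*(-¼) = 2/7 + 0 = 2/7)
H(m, G) = 11 - 12*G*m (H(m, G) = -12*G*m + 11 = 11 - 12*G*m)
H(h, -5) + F(2)*84 = (11 - 12*(-5)*1) + (2/7)*84 = (11 + 60) + 24 = 71 + 24 = 95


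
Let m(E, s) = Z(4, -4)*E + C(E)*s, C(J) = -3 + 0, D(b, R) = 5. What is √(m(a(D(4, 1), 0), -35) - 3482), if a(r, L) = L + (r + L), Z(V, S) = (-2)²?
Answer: 3*I*√373 ≈ 57.94*I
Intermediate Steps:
Z(V, S) = 4
a(r, L) = r + 2*L (a(r, L) = L + (L + r) = r + 2*L)
C(J) = -3
m(E, s) = -3*s + 4*E (m(E, s) = 4*E - 3*s = -3*s + 4*E)
√(m(a(D(4, 1), 0), -35) - 3482) = √((-3*(-35) + 4*(5 + 2*0)) - 3482) = √((105 + 4*(5 + 0)) - 3482) = √((105 + 4*5) - 3482) = √((105 + 20) - 3482) = √(125 - 3482) = √(-3357) = 3*I*√373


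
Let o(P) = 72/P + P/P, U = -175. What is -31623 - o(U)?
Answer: -5534128/175 ≈ -31624.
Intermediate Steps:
o(P) = 1 + 72/P (o(P) = 72/P + 1 = 1 + 72/P)
-31623 - o(U) = -31623 - (72 - 175)/(-175) = -31623 - (-1)*(-103)/175 = -31623 - 1*103/175 = -31623 - 103/175 = -5534128/175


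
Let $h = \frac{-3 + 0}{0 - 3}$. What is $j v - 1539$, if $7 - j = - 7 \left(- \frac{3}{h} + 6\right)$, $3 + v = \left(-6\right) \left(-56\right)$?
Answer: $7785$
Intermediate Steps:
$v = 333$ ($v = -3 - -336 = -3 + 336 = 333$)
$h = 1$ ($h = - \frac{3}{-3} = \left(-3\right) \left(- \frac{1}{3}\right) = 1$)
$j = 28$ ($j = 7 - - 7 \left(- \frac{3}{1} + 6\right) = 7 - - 7 \left(\left(-3\right) 1 + 6\right) = 7 - - 7 \left(-3 + 6\right) = 7 - \left(-7\right) 3 = 7 - -21 = 7 + 21 = 28$)
$j v - 1539 = 28 \cdot 333 - 1539 = 9324 - 1539 = 7785$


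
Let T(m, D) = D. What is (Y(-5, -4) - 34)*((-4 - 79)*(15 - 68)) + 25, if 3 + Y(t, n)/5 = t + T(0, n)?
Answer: -413481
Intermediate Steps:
Y(t, n) = -15 + 5*n + 5*t (Y(t, n) = -15 + 5*(t + n) = -15 + 5*(n + t) = -15 + (5*n + 5*t) = -15 + 5*n + 5*t)
(Y(-5, -4) - 34)*((-4 - 79)*(15 - 68)) + 25 = ((-15 + 5*(-4) + 5*(-5)) - 34)*((-4 - 79)*(15 - 68)) + 25 = ((-15 - 20 - 25) - 34)*(-83*(-53)) + 25 = (-60 - 34)*4399 + 25 = -94*4399 + 25 = -413506 + 25 = -413481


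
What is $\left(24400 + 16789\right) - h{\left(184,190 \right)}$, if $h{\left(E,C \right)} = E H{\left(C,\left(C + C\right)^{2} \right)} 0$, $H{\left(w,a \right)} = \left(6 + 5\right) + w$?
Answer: $41189$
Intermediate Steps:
$H{\left(w,a \right)} = 11 + w$
$h{\left(E,C \right)} = 0$ ($h{\left(E,C \right)} = E \left(11 + C\right) 0 = 0$)
$\left(24400 + 16789\right) - h{\left(184,190 \right)} = \left(24400 + 16789\right) - 0 = 41189 + 0 = 41189$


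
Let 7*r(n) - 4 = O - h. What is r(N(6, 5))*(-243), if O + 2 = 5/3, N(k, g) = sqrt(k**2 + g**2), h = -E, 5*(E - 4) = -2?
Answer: -8829/35 ≈ -252.26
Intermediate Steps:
E = 18/5 (E = 4 + (1/5)*(-2) = 4 - 2/5 = 18/5 ≈ 3.6000)
h = -18/5 (h = -1*18/5 = -18/5 ≈ -3.6000)
N(k, g) = sqrt(g**2 + k**2)
O = -1/3 (O = -2 + 5/3 = -1/3 ≈ -0.33333)
r(n) = 109/105 (r(n) = 4/7 + (-1/3 - 1*(-18/5))/7 = 4/7 + (-1/3 + 18/5)/7 = 4/7 + (1/7)*(49/15) = 4/7 + 7/15 = 109/105)
r(N(6, 5))*(-243) = (109/105)*(-243) = -8829/35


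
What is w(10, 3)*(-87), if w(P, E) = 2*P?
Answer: -1740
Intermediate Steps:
w(10, 3)*(-87) = (2*10)*(-87) = 20*(-87) = -1740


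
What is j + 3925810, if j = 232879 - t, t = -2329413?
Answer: 6488102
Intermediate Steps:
j = 2562292 (j = 232879 - 1*(-2329413) = 232879 + 2329413 = 2562292)
j + 3925810 = 2562292 + 3925810 = 6488102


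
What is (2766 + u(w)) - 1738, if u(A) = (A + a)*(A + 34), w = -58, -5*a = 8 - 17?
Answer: 11884/5 ≈ 2376.8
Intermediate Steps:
a = 9/5 (a = -(8 - 17)/5 = -⅕*(-9) = 9/5 ≈ 1.8000)
u(A) = (34 + A)*(9/5 + A) (u(A) = (A + 9/5)*(A + 34) = (9/5 + A)*(34 + A) = (34 + A)*(9/5 + A))
(2766 + u(w)) - 1738 = (2766 + (306/5 + (-58)² + (179/5)*(-58))) - 1738 = (2766 + (306/5 + 3364 - 10382/5)) - 1738 = (2766 + 6744/5) - 1738 = 20574/5 - 1738 = 11884/5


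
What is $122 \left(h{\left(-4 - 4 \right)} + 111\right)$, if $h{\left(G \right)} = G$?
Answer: $12566$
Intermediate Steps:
$122 \left(h{\left(-4 - 4 \right)} + 111\right) = 122 \left(\left(-4 - 4\right) + 111\right) = 122 \left(-8 + 111\right) = 122 \cdot 103 = 12566$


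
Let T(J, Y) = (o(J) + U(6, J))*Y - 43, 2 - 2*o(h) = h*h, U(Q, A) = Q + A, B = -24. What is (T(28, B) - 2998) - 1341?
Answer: 4186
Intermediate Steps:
U(Q, A) = A + Q
o(h) = 1 - h²/2 (o(h) = 1 - h*h/2 = 1 - h²/2)
T(J, Y) = -43 + Y*(7 + J - J²/2) (T(J, Y) = ((1 - J²/2) + (J + 6))*Y - 43 = ((1 - J²/2) + (6 + J))*Y - 43 = (7 + J - J²/2)*Y - 43 = Y*(7 + J - J²/2) - 43 = -43 + Y*(7 + J - J²/2))
(T(28, B) - 2998) - 1341 = ((-43 + 7*(-24) + 28*(-24) - ½*(-24)*28²) - 2998) - 1341 = ((-43 - 168 - 672 - ½*(-24)*784) - 2998) - 1341 = ((-43 - 168 - 672 + 9408) - 2998) - 1341 = (8525 - 2998) - 1341 = 5527 - 1341 = 4186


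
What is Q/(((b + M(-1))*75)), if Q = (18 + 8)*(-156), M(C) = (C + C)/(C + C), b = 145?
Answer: -676/1825 ≈ -0.37041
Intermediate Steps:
M(C) = 1 (M(C) = (2*C)/((2*C)) = (2*C)*(1/(2*C)) = 1)
Q = -4056 (Q = 26*(-156) = -4056)
Q/(((b + M(-1))*75)) = -4056*1/(75*(145 + 1)) = -4056/(146*75) = -4056/10950 = -4056*1/10950 = -676/1825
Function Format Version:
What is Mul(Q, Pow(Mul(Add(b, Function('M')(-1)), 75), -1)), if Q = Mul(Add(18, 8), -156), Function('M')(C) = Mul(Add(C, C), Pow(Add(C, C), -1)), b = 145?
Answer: Rational(-676, 1825) ≈ -0.37041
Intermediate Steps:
Function('M')(C) = 1 (Function('M')(C) = Mul(Mul(2, C), Pow(Mul(2, C), -1)) = Mul(Mul(2, C), Mul(Rational(1, 2), Pow(C, -1))) = 1)
Q = -4056 (Q = Mul(26, -156) = -4056)
Mul(Q, Pow(Mul(Add(b, Function('M')(-1)), 75), -1)) = Mul(-4056, Pow(Mul(Add(145, 1), 75), -1)) = Mul(-4056, Pow(Mul(146, 75), -1)) = Mul(-4056, Pow(10950, -1)) = Mul(-4056, Rational(1, 10950)) = Rational(-676, 1825)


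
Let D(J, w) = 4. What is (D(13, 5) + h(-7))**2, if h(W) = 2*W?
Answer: 100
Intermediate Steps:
(D(13, 5) + h(-7))**2 = (4 + 2*(-7))**2 = (4 - 14)**2 = (-10)**2 = 100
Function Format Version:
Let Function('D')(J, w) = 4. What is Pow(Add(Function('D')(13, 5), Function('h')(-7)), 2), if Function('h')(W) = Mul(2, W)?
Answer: 100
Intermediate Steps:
Pow(Add(Function('D')(13, 5), Function('h')(-7)), 2) = Pow(Add(4, Mul(2, -7)), 2) = Pow(Add(4, -14), 2) = Pow(-10, 2) = 100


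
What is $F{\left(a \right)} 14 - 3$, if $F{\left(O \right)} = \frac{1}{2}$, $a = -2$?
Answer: $4$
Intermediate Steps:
$F{\left(O \right)} = \frac{1}{2}$
$F{\left(a \right)} 14 - 3 = \frac{1}{2} \cdot 14 - 3 = 7 - 3 = 4$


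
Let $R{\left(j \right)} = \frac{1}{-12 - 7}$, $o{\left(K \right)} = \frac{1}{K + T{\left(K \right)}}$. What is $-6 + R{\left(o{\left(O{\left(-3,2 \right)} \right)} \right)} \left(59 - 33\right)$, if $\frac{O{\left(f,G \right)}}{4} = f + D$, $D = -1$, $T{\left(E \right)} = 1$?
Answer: $- \frac{140}{19} \approx -7.3684$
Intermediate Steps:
$O{\left(f,G \right)} = -4 + 4 f$ ($O{\left(f,G \right)} = 4 \left(f - 1\right) = 4 \left(-1 + f\right) = -4 + 4 f$)
$o{\left(K \right)} = \frac{1}{1 + K}$ ($o{\left(K \right)} = \frac{1}{K + 1} = \frac{1}{1 + K}$)
$R{\left(j \right)} = - \frac{1}{19}$ ($R{\left(j \right)} = \frac{1}{-19} = - \frac{1}{19}$)
$-6 + R{\left(o{\left(O{\left(-3,2 \right)} \right)} \right)} \left(59 - 33\right) = -6 - \frac{59 - 33}{19} = -6 - \frac{26}{19} = - \frac{140}{19}$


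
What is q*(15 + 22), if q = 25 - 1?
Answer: 888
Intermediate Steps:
q = 24
q*(15 + 22) = 24*(15 + 22) = 24*37 = 888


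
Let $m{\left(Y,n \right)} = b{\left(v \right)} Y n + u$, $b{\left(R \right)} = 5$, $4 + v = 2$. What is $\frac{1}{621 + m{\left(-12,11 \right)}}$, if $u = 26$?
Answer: $- \frac{1}{13} \approx -0.076923$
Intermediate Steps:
$v = -2$ ($v = -4 + 2 = -2$)
$m{\left(Y,n \right)} = 26 + 5 Y n$ ($m{\left(Y,n \right)} = 5 Y n + 26 = 26 + 5 Y n$)
$\frac{1}{621 + m{\left(-12,11 \right)}} = \frac{1}{621 + \left(26 + 5 \left(-12\right) 11\right)} = \frac{1}{621 + \left(26 - 660\right)} = \frac{1}{621 - 634} = \frac{1}{-13} = - \frac{1}{13}$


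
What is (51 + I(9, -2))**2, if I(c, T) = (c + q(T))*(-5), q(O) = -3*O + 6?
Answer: 2916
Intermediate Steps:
q(O) = 6 - 3*O
I(c, T) = -30 - 5*c + 15*T (I(c, T) = (c + (6 - 3*T))*(-5) = (6 + c - 3*T)*(-5) = -30 - 5*c + 15*T)
(51 + I(9, -2))**2 = (51 + (-30 - 5*9 + 15*(-2)))**2 = (51 + (-30 - 45 - 30))**2 = (51 - 105)**2 = (-54)**2 = 2916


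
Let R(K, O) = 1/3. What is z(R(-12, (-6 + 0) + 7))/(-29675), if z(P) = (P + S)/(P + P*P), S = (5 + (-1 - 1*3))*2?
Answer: -21/118700 ≈ -0.00017692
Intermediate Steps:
R(K, O) = 1/3
S = 2 (S = (5 + (-1 - 3))*2 = (5 - 4)*2 = 1*2 = 2)
z(P) = (2 + P)/(P + P**2) (z(P) = (P + 2)/(P + P*P) = (2 + P)/(P + P**2))
z(R(-12, (-6 + 0) + 7))/(-29675) = ((2 + 1/3)/((1/3)*(1 + 1/3)))/(-29675) = (3*(7/3)/(4/3))*(-1/29675) = (3*(3/4)*(7/3))*(-1/29675) = (21/4)*(-1/29675) = -21/118700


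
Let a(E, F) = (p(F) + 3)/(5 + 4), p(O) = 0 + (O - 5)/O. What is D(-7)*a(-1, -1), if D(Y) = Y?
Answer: -7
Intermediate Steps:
p(O) = (-5 + O)/O (p(O) = 0 + (-5 + O)/O = (-5 + O)/O)
a(E, F) = ⅓ + (-5 + F)/(9*F) (a(E, F) = ((-5 + F)/F + 3)/(5 + 4) = (3 + (-5 + F)/F)/9 = (3 + (-5 + F)/F)*(⅑) = ⅓ + (-5 + F)/(9*F))
D(-7)*a(-1, -1) = -7*(-5 + 4*(-1))/(9*(-1)) = -7*(-1)*(-5 - 4)/9 = -7*(-1)*(-9)/9 = -7*1 = -7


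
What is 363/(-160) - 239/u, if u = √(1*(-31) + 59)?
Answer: -363/160 - 239*√7/14 ≈ -47.435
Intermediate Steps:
u = 2*√7 (u = √(-31 + 59) = √28 = 2*√7 ≈ 5.2915)
363/(-160) - 239/u = 363/(-160) - 239*√7/14 = 363*(-1/160) - 239*√7/14 = -363/160 - 239*√7/14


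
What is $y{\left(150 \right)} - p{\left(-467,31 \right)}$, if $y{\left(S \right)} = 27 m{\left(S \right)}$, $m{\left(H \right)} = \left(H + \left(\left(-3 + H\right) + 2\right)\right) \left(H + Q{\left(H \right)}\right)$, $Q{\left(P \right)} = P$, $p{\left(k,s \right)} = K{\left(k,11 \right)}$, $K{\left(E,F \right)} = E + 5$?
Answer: $2422362$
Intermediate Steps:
$K{\left(E,F \right)} = 5 + E$
$p{\left(k,s \right)} = 5 + k$
$m{\left(H \right)} = 2 H \left(-1 + 2 H\right)$ ($m{\left(H \right)} = \left(H + \left(\left(-3 + H\right) + 2\right)\right) \left(H + H\right) = \left(H + \left(-1 + H\right)\right) 2 H = \left(-1 + 2 H\right) 2 H = 2 H \left(-1 + 2 H\right)$)
$y{\left(S \right)} = 54 S \left(-1 + 2 S\right)$ ($y{\left(S \right)} = 27 \cdot 2 S \left(-1 + 2 S\right) = 54 S \left(-1 + 2 S\right)$)
$y{\left(150 \right)} - p{\left(-467,31 \right)} = 54 \cdot 150 \left(-1 + 2 \cdot 150\right) - \left(5 - 467\right) = 54 \cdot 150 \left(-1 + 300\right) - -462 = 54 \cdot 150 \cdot 299 + 462 = 2421900 + 462 = 2422362$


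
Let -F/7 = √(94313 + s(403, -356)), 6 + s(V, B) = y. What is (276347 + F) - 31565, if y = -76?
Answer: 244782 - 7*√94231 ≈ 2.4263e+5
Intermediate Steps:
s(V, B) = -82 (s(V, B) = -6 - 76 = -82)
F = -7*√94231 (F = -7*√(94313 - 82) = -7*√94231 ≈ -2148.8)
(276347 + F) - 31565 = (276347 - 7*√94231) - 31565 = 244782 - 7*√94231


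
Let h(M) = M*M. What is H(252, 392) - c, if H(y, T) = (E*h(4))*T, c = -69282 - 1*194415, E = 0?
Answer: 263697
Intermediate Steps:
c = -263697 (c = -69282 - 194415 = -263697)
h(M) = M²
H(y, T) = 0 (H(y, T) = (0*4²)*T = (0*16)*T = 0*T = 0)
H(252, 392) - c = 0 - 1*(-263697) = 0 + 263697 = 263697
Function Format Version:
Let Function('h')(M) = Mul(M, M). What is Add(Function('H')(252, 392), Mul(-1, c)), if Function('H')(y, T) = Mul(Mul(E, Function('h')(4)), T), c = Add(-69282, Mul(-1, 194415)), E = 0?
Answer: 263697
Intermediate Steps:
c = -263697 (c = Add(-69282, -194415) = -263697)
Function('h')(M) = Pow(M, 2)
Function('H')(y, T) = 0 (Function('H')(y, T) = Mul(Mul(0, Pow(4, 2)), T) = Mul(Mul(0, 16), T) = Mul(0, T) = 0)
Add(Function('H')(252, 392), Mul(-1, c)) = Add(0, Mul(-1, -263697)) = Add(0, 263697) = 263697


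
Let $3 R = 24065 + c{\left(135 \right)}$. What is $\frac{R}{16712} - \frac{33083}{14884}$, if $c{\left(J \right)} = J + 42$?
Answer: $- \frac{40557230}{23319507} \approx -1.7392$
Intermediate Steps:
$c{\left(J \right)} = 42 + J$
$R = \frac{24242}{3}$ ($R = \frac{24065 + \left(42 + 135\right)}{3} = \frac{24065 + 177}{3} = \frac{1}{3} \cdot 24242 = \frac{24242}{3} \approx 8080.7$)
$\frac{R}{16712} - \frac{33083}{14884} = \frac{24242}{3 \cdot 16712} - \frac{33083}{14884} = \frac{24242}{3} \cdot \frac{1}{16712} - \frac{33083}{14884} = \frac{12121}{25068} - \frac{33083}{14884} = - \frac{40557230}{23319507}$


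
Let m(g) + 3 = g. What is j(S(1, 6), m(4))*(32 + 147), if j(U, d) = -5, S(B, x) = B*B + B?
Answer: -895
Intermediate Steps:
m(g) = -3 + g
S(B, x) = B + B² (S(B, x) = B² + B = B + B²)
j(S(1, 6), m(4))*(32 + 147) = -5*(32 + 147) = -5*179 = -895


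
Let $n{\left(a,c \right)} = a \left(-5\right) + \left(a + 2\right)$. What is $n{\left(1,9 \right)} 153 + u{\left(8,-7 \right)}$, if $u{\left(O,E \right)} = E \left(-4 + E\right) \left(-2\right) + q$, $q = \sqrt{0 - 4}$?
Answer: $-460 + 2 i \approx -460.0 + 2.0 i$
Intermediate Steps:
$q = 2 i$ ($q = \sqrt{-4} = 2 i \approx 2.0 i$)
$n{\left(a,c \right)} = 2 - 4 a$ ($n{\left(a,c \right)} = - 5 a + \left(2 + a\right) = 2 - 4 a$)
$u{\left(O,E \right)} = 2 i + E \left(8 - 2 E\right)$ ($u{\left(O,E \right)} = E \left(-4 + E\right) \left(-2\right) + 2 i = E \left(8 - 2 E\right) + 2 i = 2 i + E \left(8 - 2 E\right)$)
$n{\left(1,9 \right)} 153 + u{\left(8,-7 \right)} = \left(2 - 4\right) 153 + \left(- 2 \left(-7\right)^{2} + 2 i + 8 \left(-7\right)\right) = \left(2 - 4\right) 153 - \left(154 - 2 i\right) = \left(-2\right) 153 - \left(154 - 2 i\right) = -306 - \left(154 - 2 i\right) = -460 + 2 i$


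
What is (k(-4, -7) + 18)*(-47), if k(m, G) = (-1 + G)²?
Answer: -3854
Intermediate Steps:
(k(-4, -7) + 18)*(-47) = ((-1 - 7)² + 18)*(-47) = ((-8)² + 18)*(-47) = (64 + 18)*(-47) = 82*(-47) = -3854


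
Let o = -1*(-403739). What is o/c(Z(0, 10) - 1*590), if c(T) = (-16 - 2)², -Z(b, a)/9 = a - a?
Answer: 403739/324 ≈ 1246.1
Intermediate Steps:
Z(b, a) = 0 (Z(b, a) = -9*(a - a) = -9*0 = 0)
c(T) = 324 (c(T) = (-18)² = 324)
o = 403739
o/c(Z(0, 10) - 1*590) = 403739/324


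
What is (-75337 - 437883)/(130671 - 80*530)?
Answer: -513220/88271 ≈ -5.8141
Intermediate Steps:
(-75337 - 437883)/(130671 - 80*530) = -513220/(130671 - 42400) = -513220/88271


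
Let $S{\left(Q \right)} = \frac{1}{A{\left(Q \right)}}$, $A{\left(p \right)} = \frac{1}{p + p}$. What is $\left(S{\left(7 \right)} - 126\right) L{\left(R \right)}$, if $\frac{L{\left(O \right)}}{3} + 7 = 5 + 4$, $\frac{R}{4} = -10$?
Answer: $-672$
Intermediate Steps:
$A{\left(p \right)} = \frac{1}{2 p}$
$R = -40$ ($R = 4 \left(-10\right) = -40$)
$S{\left(Q \right)} = 2 Q$ ($S{\left(Q \right)} = \frac{1}{\frac{1}{2} \frac{1}{Q}} = 2 Q$)
$L{\left(O \right)} = 6$ ($L{\left(O \right)} = -21 + 3 \left(5 + 4\right) = -21 + 3 \cdot 9 = -21 + 27 = 6$)
$\left(S{\left(7 \right)} - 126\right) L{\left(R \right)} = \left(2 \cdot 7 - 126\right) 6 = \left(14 - 126\right) 6 = \left(-112\right) 6 = -672$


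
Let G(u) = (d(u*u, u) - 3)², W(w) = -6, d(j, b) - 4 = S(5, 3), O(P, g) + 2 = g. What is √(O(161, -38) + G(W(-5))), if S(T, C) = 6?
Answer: 3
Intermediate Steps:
O(P, g) = -2 + g
d(j, b) = 10 (d(j, b) = 4 + 6 = 10)
G(u) = 49 (G(u) = (10 - 3)² = 7² = 49)
√(O(161, -38) + G(W(-5))) = √((-2 - 38) + 49) = √(-40 + 49) = √9 = 3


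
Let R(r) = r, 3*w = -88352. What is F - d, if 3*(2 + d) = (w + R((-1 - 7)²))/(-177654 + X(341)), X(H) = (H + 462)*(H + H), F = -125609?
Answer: -52282772267/416241 ≈ -1.2561e+5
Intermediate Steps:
w = -88352/3 (w = (⅓)*(-88352) = -88352/3 ≈ -29451.)
X(H) = 2*H*(462 + H) (X(H) = (462 + H)*(2*H) = 2*H*(462 + H))
d = -843502/416241 (d = -2 + ((-88352/3 + (-1 - 7)²)/(-177654 + 2*341*(462 + 341)))/3 = -2 + ((-88352/3 + (-8)²)/(-177654 + 2*341*803))/3 = -2 + ((-88352/3 + 64)/(-177654 + 547646))/3 = -2 + (-88160/3/369992)/3 = -2 + (-88160/3*1/369992)/3 = -2 + (⅓)*(-11020/138747) = -2 - 11020/416241 = -843502/416241 ≈ -2.0265)
F - d = -125609 - 1*(-843502/416241) = -125609 + 843502/416241 = -52282772267/416241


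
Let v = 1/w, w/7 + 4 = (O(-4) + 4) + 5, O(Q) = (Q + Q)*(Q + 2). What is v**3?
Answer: 1/3176523 ≈ 3.1481e-7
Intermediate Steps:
O(Q) = 2*Q*(2 + Q) (O(Q) = (2*Q)*(2 + Q) = 2*Q*(2 + Q))
w = 147 (w = -28 + 7*((2*(-4)*(2 - 4) + 4) + 5) = -28 + 7*((2*(-4)*(-2) + 4) + 5) = -28 + 7*((16 + 4) + 5) = -28 + 7*(20 + 5) = -28 + 7*25 = -28 + 175 = 147)
v = 1/147 ≈ 0.0068027
v**3 = (1/147)**3 = 1/3176523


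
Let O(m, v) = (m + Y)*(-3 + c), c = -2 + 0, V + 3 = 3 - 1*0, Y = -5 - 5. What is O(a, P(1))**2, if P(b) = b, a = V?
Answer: 2500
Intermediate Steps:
Y = -10
V = 0 (V = -3 + (3 - 1*0) = -3 + (3 + 0) = -3 + 3 = 0)
c = -2
a = 0
O(m, v) = 50 - 5*m (O(m, v) = (m - 10)*(-3 - 2) = (-10 + m)*(-5) = 50 - 5*m)
O(a, P(1))**2 = (50 - 5*0)**2 = (50 + 0)**2 = 50**2 = 2500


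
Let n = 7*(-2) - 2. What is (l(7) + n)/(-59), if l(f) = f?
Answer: 9/59 ≈ 0.15254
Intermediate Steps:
n = -16 (n = -14 - 2 = -16)
(l(7) + n)/(-59) = (7 - 16)/(-59) = -9*(-1/59) = 9/59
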